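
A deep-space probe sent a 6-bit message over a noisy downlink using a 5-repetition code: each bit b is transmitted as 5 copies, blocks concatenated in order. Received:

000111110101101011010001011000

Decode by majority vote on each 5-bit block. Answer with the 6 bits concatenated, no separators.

Block 1 (00011): 2 ones → 0
Block 2 (11101): 4 ones → 1
Block 3 (01101): 3 ones → 1
Block 4 (01101): 3 ones → 1
Block 5 (00010): 1 one → 0
Block 6 (11000): 2 ones → 0

011100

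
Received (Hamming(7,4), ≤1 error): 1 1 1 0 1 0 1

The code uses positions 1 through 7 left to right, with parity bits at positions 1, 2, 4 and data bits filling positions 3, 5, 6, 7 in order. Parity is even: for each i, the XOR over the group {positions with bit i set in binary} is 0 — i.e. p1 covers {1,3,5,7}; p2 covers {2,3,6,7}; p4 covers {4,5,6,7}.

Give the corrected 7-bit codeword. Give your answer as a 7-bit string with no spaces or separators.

1010101

s1 (pos 1,3,5,7): 1⊕1⊕1⊕1 = 0
s2 (pos 2,3,6,7): 1⊕1⊕0⊕1 = 1
s4 (pos 4,5,6,7): 0⊕1⊕0⊕1 = 0
Syndrome s4…s1 = 010 → error at position 2.
Flip position 2: 1110101 → 1010101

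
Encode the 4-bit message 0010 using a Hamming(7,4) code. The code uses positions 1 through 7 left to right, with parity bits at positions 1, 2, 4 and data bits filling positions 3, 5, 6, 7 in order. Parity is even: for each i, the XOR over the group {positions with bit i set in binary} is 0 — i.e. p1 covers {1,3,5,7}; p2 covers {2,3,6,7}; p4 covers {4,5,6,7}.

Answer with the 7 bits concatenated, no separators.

0101010

Place data at non-parity positions: p1 p2 0 p4 0 1 0
p1 (pos 1,3,5,7): XOR of data positions = 0⊕0⊕0 = 0
p2 (pos 2,3,6,7): XOR of data positions = 0⊕1⊕0 = 1
p4 (pos 4,5,6,7): XOR of data positions = 0⊕1⊕0 = 1
Codeword: 0101010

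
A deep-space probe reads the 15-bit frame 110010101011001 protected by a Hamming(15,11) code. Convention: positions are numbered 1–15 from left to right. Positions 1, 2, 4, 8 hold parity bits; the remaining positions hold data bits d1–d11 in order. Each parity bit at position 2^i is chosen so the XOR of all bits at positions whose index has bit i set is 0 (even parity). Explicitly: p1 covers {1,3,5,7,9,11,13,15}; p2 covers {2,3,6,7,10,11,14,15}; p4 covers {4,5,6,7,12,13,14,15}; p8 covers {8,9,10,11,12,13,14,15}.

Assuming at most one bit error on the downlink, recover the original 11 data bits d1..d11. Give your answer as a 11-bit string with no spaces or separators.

s1 (pos 1,3,5,7,9,11,13,15): 1⊕0⊕1⊕1⊕1⊕1⊕0⊕1 = 0
s2 (pos 2,3,6,7,10,11,14,15): 1⊕0⊕0⊕1⊕0⊕1⊕0⊕1 = 0
s4 (pos 4,5,6,7,12,13,14,15): 0⊕1⊕0⊕1⊕1⊕0⊕0⊕1 = 0
s8 (pos 8,9,10,11,12,13,14,15): 0⊕1⊕0⊕1⊕1⊕0⊕0⊕1 = 0
Syndrome s8…s1 = 0000 → no error.
Read data bits from positions 3,5,6,7,9,10,11,12,13,14,15: 01011011001

01011011001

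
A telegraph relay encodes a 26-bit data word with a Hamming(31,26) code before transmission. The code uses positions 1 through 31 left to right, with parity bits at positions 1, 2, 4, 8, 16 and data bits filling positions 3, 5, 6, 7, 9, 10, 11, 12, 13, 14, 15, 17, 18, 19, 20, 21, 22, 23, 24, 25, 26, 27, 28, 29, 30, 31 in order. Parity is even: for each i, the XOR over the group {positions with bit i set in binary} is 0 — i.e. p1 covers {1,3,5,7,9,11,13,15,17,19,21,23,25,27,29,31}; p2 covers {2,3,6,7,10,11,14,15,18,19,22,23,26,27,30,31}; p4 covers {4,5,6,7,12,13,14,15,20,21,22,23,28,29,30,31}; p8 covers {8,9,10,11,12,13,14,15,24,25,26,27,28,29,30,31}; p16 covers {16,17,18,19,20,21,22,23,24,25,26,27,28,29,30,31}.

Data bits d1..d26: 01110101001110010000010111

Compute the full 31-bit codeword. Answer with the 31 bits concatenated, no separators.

Place data at non-parity positions: p1 p2 0 p4 1 1 1 p8 0 1 0 1 0 0 1 p16 1 1 0 0 1 0 0 0 0 0 1 0 1 1 1
p1 (pos 1,3,5,7,9,11,13,15,17,19,21,23,25,27,29,31): XOR of data positions = 0⊕1⊕1⊕0⊕0⊕0⊕1⊕1⊕0⊕1⊕0⊕0⊕1⊕1⊕1 = 0
p2 (pos 2,3,6,7,10,11,14,15,18,19,22,23,26,27,30,31): XOR of data positions = 0⊕1⊕1⊕1⊕0⊕0⊕1⊕1⊕0⊕0⊕0⊕0⊕1⊕1⊕1 = 0
p4 (pos 4,5,6,7,12,13,14,15,20,21,22,23,28,29,30,31): XOR of data positions = 1⊕1⊕1⊕1⊕0⊕0⊕1⊕0⊕1⊕0⊕0⊕0⊕1⊕1⊕1 = 1
p8 (pos 8,9,10,11,12,13,14,15,24,25,26,27,28,29,30,31): XOR of data positions = 0⊕1⊕0⊕1⊕0⊕0⊕1⊕0⊕0⊕0⊕1⊕0⊕1⊕1⊕1 = 1
p16 (pos 16,17,18,19,20,21,22,23,24,25,26,27,28,29,30,31): XOR of data positions = 1⊕1⊕0⊕0⊕1⊕0⊕0⊕0⊕0⊕0⊕1⊕0⊕1⊕1⊕1 = 1
Codeword: 0001111101010011110010000010111

0001111101010011110010000010111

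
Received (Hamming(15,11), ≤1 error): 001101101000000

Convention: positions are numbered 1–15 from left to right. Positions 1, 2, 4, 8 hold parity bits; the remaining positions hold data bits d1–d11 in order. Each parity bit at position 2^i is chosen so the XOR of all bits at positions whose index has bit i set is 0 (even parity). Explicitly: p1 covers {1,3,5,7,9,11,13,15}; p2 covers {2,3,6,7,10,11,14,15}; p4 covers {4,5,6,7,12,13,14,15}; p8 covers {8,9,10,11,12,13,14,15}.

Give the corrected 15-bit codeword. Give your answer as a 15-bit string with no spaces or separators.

s1 (pos 1,3,5,7,9,11,13,15): 0⊕1⊕0⊕1⊕1⊕0⊕0⊕0 = 1
s2 (pos 2,3,6,7,10,11,14,15): 0⊕1⊕1⊕1⊕0⊕0⊕0⊕0 = 1
s4 (pos 4,5,6,7,12,13,14,15): 1⊕0⊕1⊕1⊕0⊕0⊕0⊕0 = 1
s8 (pos 8,9,10,11,12,13,14,15): 0⊕1⊕0⊕0⊕0⊕0⊕0⊕0 = 1
Syndrome s8…s1 = 1111 → error at position 15.
Flip position 15: 001101101000000 → 001101101000001

001101101000001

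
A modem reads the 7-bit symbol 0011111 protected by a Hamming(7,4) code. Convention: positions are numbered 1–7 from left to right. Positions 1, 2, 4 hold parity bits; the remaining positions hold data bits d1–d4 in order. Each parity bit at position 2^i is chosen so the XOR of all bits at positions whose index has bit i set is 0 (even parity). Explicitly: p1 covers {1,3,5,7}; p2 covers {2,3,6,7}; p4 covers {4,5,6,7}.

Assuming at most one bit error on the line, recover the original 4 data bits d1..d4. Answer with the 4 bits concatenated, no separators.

s1 (pos 1,3,5,7): 0⊕1⊕1⊕1 = 1
s2 (pos 2,3,6,7): 0⊕1⊕1⊕1 = 1
s4 (pos 4,5,6,7): 1⊕1⊕1⊕1 = 0
Syndrome s4…s1 = 011 → error at position 3.
Flip position 3: 0011111 → 0001111
Read data bits from positions 3,5,6,7: 0111

0111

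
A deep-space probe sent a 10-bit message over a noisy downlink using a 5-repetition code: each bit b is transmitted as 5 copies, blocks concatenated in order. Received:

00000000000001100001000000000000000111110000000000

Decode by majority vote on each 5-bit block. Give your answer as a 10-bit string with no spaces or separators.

Block 1 (00000): 0 ones → 0
Block 2 (00000): 0 ones → 0
Block 3 (00011): 2 ones → 0
Block 4 (00001): 1 one → 0
Block 5 (00000): 0 ones → 0
Block 6 (00000): 0 ones → 0
Block 7 (00000): 0 ones → 0
Block 8 (11111): 5 ones → 1
Block 9 (00000): 0 ones → 0
Block 10 (00000): 0 ones → 0

0000000100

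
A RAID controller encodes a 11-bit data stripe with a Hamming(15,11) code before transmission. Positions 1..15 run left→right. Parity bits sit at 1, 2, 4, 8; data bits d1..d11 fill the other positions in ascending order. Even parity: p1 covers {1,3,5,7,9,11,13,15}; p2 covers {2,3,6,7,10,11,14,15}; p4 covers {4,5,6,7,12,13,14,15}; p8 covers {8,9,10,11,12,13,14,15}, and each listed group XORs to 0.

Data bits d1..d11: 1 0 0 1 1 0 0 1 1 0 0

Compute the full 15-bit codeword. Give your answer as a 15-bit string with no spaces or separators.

001100111001100

Place data at non-parity positions: p1 p2 1 p4 0 0 1 p8 1 0 0 1 1 0 0
p1 (pos 1,3,5,7,9,11,13,15): XOR of data positions = 1⊕0⊕1⊕1⊕0⊕1⊕0 = 0
p2 (pos 2,3,6,7,10,11,14,15): XOR of data positions = 1⊕0⊕1⊕0⊕0⊕0⊕0 = 0
p4 (pos 4,5,6,7,12,13,14,15): XOR of data positions = 0⊕0⊕1⊕1⊕1⊕0⊕0 = 1
p8 (pos 8,9,10,11,12,13,14,15): XOR of data positions = 1⊕0⊕0⊕1⊕1⊕0⊕0 = 1
Codeword: 001100111001100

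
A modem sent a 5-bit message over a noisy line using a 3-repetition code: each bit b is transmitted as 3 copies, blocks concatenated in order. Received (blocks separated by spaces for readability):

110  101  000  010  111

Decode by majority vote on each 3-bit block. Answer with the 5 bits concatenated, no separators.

11001

Block 1 (110): 2 ones → 1
Block 2 (101): 2 ones → 1
Block 3 (000): 0 ones → 0
Block 4 (010): 1 one → 0
Block 5 (111): 3 ones → 1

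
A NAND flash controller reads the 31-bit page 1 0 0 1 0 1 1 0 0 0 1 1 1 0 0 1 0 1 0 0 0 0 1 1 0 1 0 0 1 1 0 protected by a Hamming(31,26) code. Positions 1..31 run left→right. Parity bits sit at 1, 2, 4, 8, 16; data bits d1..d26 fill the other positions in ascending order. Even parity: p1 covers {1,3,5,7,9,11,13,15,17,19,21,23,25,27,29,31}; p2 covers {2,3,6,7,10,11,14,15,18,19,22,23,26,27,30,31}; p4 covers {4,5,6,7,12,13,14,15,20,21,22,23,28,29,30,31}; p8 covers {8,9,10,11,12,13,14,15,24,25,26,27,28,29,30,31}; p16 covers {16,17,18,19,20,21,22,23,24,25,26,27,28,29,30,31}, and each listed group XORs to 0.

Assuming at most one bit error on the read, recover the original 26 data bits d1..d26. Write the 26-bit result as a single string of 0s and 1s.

00110011100010000110000110

s1 (pos 1,3,5,7,9,11,13,15,17,19,21,23,25,27,29,31): 1⊕0⊕0⊕1⊕0⊕1⊕1⊕0⊕0⊕0⊕0⊕1⊕0⊕0⊕1⊕0 = 0
s2 (pos 2,3,6,7,10,11,14,15,18,19,22,23,26,27,30,31): 0⊕0⊕1⊕1⊕0⊕1⊕0⊕0⊕1⊕0⊕0⊕1⊕1⊕0⊕1⊕0 = 1
s4 (pos 4,5,6,7,12,13,14,15,20,21,22,23,28,29,30,31): 1⊕0⊕1⊕1⊕1⊕1⊕0⊕0⊕0⊕0⊕0⊕1⊕0⊕1⊕1⊕0 = 0
s8 (pos 8,9,10,11,12,13,14,15,24,25,26,27,28,29,30,31): 0⊕0⊕0⊕1⊕1⊕1⊕0⊕0⊕1⊕0⊕1⊕0⊕0⊕1⊕1⊕0 = 1
s16 (pos 16,17,18,19,20,21,22,23,24,25,26,27,28,29,30,31): 1⊕0⊕1⊕0⊕0⊕0⊕0⊕1⊕1⊕0⊕1⊕0⊕0⊕1⊕1⊕0 = 1
Syndrome s16…s1 = 11010 → error at position 26.
Flip position 26: 1001011000111001010000110100110 → 1001011000111001010000110000110
Read data bits from positions 3,5,6,7,9,10,11,12,13,14,15,17,18,19,20,21,22,23,24,25,26,27,28,29,30,31: 00110011100010000110000110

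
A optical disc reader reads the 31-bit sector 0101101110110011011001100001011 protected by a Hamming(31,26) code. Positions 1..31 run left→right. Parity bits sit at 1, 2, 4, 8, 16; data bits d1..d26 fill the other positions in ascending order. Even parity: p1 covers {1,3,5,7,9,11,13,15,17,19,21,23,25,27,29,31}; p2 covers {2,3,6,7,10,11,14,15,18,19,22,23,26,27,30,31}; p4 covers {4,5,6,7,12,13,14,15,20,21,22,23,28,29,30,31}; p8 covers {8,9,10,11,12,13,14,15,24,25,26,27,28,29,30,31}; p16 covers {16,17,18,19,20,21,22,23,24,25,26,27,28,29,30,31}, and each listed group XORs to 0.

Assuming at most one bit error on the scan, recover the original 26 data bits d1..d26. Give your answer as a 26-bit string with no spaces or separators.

s1 (pos 1,3,5,7,9,11,13,15,17,19,21,23,25,27,29,31): 0⊕0⊕1⊕1⊕1⊕1⊕0⊕1⊕0⊕1⊕0⊕1⊕0⊕0⊕0⊕1 = 0
s2 (pos 2,3,6,7,10,11,14,15,18,19,22,23,26,27,30,31): 1⊕0⊕0⊕1⊕0⊕1⊕0⊕1⊕1⊕1⊕1⊕1⊕0⊕0⊕1⊕1 = 0
s4 (pos 4,5,6,7,12,13,14,15,20,21,22,23,28,29,30,31): 1⊕1⊕0⊕1⊕1⊕0⊕0⊕1⊕0⊕0⊕1⊕1⊕1⊕0⊕1⊕1 = 0
s8 (pos 8,9,10,11,12,13,14,15,24,25,26,27,28,29,30,31): 1⊕1⊕0⊕1⊕1⊕0⊕0⊕1⊕0⊕0⊕0⊕0⊕1⊕0⊕1⊕1 = 0
s16 (pos 16,17,18,19,20,21,22,23,24,25,26,27,28,29,30,31): 1⊕0⊕1⊕1⊕0⊕0⊕1⊕1⊕0⊕0⊕0⊕0⊕1⊕0⊕1⊕1 = 0
Syndrome s16…s1 = 00000 → no error.
Read data bits from positions 3,5,6,7,9,10,11,12,13,14,15,17,18,19,20,21,22,23,24,25,26,27,28,29,30,31: 01011011001011001100001011

01011011001011001100001011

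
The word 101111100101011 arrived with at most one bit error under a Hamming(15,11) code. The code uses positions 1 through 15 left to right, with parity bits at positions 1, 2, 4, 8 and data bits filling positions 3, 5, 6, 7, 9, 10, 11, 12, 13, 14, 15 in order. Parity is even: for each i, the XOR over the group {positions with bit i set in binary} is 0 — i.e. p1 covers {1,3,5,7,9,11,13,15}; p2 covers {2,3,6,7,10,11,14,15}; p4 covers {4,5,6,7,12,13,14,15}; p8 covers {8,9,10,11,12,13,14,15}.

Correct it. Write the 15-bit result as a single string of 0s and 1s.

s1 (pos 1,3,5,7,9,11,13,15): 1⊕1⊕1⊕1⊕0⊕0⊕0⊕1 = 1
s2 (pos 2,3,6,7,10,11,14,15): 0⊕1⊕1⊕1⊕1⊕0⊕1⊕1 = 0
s4 (pos 4,5,6,7,12,13,14,15): 1⊕1⊕1⊕1⊕1⊕0⊕1⊕1 = 1
s8 (pos 8,9,10,11,12,13,14,15): 0⊕0⊕1⊕0⊕1⊕0⊕1⊕1 = 0
Syndrome s8…s1 = 0101 → error at position 5.
Flip position 5: 101111100101011 → 101101100101011

101101100101011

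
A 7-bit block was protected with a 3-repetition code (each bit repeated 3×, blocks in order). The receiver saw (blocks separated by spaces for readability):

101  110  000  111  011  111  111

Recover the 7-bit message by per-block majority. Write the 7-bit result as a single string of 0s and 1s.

1101111

Block 1 (101): 2 ones → 1
Block 2 (110): 2 ones → 1
Block 3 (000): 0 ones → 0
Block 4 (111): 3 ones → 1
Block 5 (011): 2 ones → 1
Block 6 (111): 3 ones → 1
Block 7 (111): 3 ones → 1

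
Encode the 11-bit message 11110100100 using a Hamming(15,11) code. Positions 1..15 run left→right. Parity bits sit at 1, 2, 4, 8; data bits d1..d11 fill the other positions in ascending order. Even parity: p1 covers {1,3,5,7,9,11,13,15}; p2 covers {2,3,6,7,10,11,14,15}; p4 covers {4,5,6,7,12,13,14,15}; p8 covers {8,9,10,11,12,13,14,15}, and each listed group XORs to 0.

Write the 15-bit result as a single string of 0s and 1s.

Place data at non-parity positions: p1 p2 1 p4 1 1 1 p8 0 1 0 0 1 0 0
p1 (pos 1,3,5,7,9,11,13,15): XOR of data positions = 1⊕1⊕1⊕0⊕0⊕1⊕0 = 0
p2 (pos 2,3,6,7,10,11,14,15): XOR of data positions = 1⊕1⊕1⊕1⊕0⊕0⊕0 = 0
p4 (pos 4,5,6,7,12,13,14,15): XOR of data positions = 1⊕1⊕1⊕0⊕1⊕0⊕0 = 0
p8 (pos 8,9,10,11,12,13,14,15): XOR of data positions = 0⊕1⊕0⊕0⊕1⊕0⊕0 = 0
Codeword: 001011100100100

001011100100100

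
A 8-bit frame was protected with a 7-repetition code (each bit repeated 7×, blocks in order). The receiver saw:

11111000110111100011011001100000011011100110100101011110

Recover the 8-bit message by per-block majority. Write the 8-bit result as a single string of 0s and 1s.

Block 1 (1111100): 5 ones → 1
Block 2 (0110111): 5 ones → 1
Block 3 (1000110): 3 ones → 0
Block 4 (1100110): 4 ones → 1
Block 5 (0000011): 2 ones → 0
Block 6 (0111001): 4 ones → 1
Block 7 (1010010): 3 ones → 0
Block 8 (1011110): 5 ones → 1

11010101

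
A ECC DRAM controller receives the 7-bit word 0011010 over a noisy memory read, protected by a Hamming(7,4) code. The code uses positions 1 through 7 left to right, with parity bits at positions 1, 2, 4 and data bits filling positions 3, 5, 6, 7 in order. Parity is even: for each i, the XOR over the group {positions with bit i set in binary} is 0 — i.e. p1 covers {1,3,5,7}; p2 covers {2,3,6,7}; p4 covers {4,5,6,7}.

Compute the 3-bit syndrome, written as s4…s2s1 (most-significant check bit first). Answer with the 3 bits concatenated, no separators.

s1 (pos 1,3,5,7): 0⊕1⊕0⊕0 = 1
s2 (pos 2,3,6,7): 0⊕1⊕1⊕0 = 0
s4 (pos 4,5,6,7): 1⊕0⊕1⊕0 = 0
Syndrome s4…s1 = 001 → error at position 1.

001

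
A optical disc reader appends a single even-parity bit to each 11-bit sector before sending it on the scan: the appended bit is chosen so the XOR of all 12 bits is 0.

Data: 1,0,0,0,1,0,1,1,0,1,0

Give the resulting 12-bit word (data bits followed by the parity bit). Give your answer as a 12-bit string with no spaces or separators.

XOR of the 11 data bits: 1⊕0⊕0⊕0⊕1⊕0⊕1⊕1⊕0⊕1⊕0 = 1
Parity bit = 1 (so all 12 bits XOR to 0).

100010110101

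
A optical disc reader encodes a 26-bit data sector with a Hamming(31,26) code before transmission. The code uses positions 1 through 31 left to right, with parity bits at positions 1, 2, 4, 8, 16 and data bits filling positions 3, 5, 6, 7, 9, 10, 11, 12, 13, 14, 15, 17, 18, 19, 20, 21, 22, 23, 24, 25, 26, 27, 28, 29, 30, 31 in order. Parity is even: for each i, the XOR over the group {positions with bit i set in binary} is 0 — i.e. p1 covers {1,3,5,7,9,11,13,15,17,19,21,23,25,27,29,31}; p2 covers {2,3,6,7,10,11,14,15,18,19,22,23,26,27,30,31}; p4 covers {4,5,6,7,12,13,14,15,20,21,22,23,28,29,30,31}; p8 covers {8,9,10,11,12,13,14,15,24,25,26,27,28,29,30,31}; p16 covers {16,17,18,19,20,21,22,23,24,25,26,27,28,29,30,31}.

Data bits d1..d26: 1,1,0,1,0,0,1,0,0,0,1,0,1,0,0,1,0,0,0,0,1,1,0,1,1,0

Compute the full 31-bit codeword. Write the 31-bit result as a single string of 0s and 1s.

0010101000100010010010000110110

Place data at non-parity positions: p1 p2 1 p4 1 0 1 p8 0 0 1 0 0 0 1 p16 0 1 0 0 1 0 0 0 0 1 1 0 1 1 0
p1 (pos 1,3,5,7,9,11,13,15,17,19,21,23,25,27,29,31): XOR of data positions = 1⊕1⊕1⊕0⊕1⊕0⊕1⊕0⊕0⊕1⊕0⊕0⊕1⊕1⊕0 = 0
p2 (pos 2,3,6,7,10,11,14,15,18,19,22,23,26,27,30,31): XOR of data positions = 1⊕0⊕1⊕0⊕1⊕0⊕1⊕1⊕0⊕0⊕0⊕1⊕1⊕1⊕0 = 0
p4 (pos 4,5,6,7,12,13,14,15,20,21,22,23,28,29,30,31): XOR of data positions = 1⊕0⊕1⊕0⊕0⊕0⊕1⊕0⊕1⊕0⊕0⊕0⊕1⊕1⊕0 = 0
p8 (pos 8,9,10,11,12,13,14,15,24,25,26,27,28,29,30,31): XOR of data positions = 0⊕0⊕1⊕0⊕0⊕0⊕1⊕0⊕0⊕1⊕1⊕0⊕1⊕1⊕0 = 0
p16 (pos 16,17,18,19,20,21,22,23,24,25,26,27,28,29,30,31): XOR of data positions = 0⊕1⊕0⊕0⊕1⊕0⊕0⊕0⊕0⊕1⊕1⊕0⊕1⊕1⊕0 = 0
Codeword: 0010101000100010010010000110110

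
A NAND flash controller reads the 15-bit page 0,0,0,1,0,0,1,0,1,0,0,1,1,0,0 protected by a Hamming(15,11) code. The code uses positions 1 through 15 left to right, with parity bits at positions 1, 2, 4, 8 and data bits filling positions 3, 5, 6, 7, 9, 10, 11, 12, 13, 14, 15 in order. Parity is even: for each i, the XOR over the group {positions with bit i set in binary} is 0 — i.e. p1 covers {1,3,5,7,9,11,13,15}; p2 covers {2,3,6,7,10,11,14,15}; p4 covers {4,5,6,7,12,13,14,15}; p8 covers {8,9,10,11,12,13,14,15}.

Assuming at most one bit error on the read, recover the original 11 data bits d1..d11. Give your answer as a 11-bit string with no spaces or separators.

00011011100

s1 (pos 1,3,5,7,9,11,13,15): 0⊕0⊕0⊕1⊕1⊕0⊕1⊕0 = 1
s2 (pos 2,3,6,7,10,11,14,15): 0⊕0⊕0⊕1⊕0⊕0⊕0⊕0 = 1
s4 (pos 4,5,6,7,12,13,14,15): 1⊕0⊕0⊕1⊕1⊕1⊕0⊕0 = 0
s8 (pos 8,9,10,11,12,13,14,15): 0⊕1⊕0⊕0⊕1⊕1⊕0⊕0 = 1
Syndrome s8…s1 = 1011 → error at position 11.
Flip position 11: 000100101001100 → 000100101011100
Read data bits from positions 3,5,6,7,9,10,11,12,13,14,15: 00011011100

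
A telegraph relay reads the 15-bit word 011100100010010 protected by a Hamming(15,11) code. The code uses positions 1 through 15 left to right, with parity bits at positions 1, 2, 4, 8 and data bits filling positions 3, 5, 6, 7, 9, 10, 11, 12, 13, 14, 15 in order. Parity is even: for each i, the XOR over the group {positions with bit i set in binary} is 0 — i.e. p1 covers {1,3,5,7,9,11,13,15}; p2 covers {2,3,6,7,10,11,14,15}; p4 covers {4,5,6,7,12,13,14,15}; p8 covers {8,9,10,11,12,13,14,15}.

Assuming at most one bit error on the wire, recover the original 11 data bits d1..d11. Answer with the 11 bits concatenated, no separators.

s1 (pos 1,3,5,7,9,11,13,15): 0⊕1⊕0⊕1⊕0⊕1⊕0⊕0 = 1
s2 (pos 2,3,6,7,10,11,14,15): 1⊕1⊕0⊕1⊕0⊕1⊕1⊕0 = 1
s4 (pos 4,5,6,7,12,13,14,15): 1⊕0⊕0⊕1⊕0⊕0⊕1⊕0 = 1
s8 (pos 8,9,10,11,12,13,14,15): 0⊕0⊕0⊕1⊕0⊕0⊕1⊕0 = 0
Syndrome s8…s1 = 0111 → error at position 7.
Flip position 7: 011100100010010 → 011100000010010
Read data bits from positions 3,5,6,7,9,10,11,12,13,14,15: 10000010010

10000010010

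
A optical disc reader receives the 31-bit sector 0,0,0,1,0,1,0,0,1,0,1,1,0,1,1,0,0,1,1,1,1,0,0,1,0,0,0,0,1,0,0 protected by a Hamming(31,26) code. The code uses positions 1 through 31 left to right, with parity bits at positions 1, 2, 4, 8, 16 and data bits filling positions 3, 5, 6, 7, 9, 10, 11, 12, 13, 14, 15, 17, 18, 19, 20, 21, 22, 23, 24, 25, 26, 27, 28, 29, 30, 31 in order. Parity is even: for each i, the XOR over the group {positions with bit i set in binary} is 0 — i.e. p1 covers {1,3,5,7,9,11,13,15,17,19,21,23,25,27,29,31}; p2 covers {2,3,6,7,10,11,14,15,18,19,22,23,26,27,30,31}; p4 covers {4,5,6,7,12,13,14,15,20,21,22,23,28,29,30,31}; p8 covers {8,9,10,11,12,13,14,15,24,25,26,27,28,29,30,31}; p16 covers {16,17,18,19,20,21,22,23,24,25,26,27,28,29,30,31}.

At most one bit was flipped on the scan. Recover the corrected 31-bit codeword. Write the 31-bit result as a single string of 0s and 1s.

0001010110110110011110010000100

s1 (pos 1,3,5,7,9,11,13,15,17,19,21,23,25,27,29,31): 0⊕0⊕0⊕0⊕1⊕1⊕0⊕1⊕0⊕1⊕1⊕0⊕0⊕0⊕1⊕0 = 0
s2 (pos 2,3,6,7,10,11,14,15,18,19,22,23,26,27,30,31): 0⊕0⊕1⊕0⊕0⊕1⊕1⊕1⊕1⊕1⊕0⊕0⊕0⊕0⊕0⊕0 = 0
s4 (pos 4,5,6,7,12,13,14,15,20,21,22,23,28,29,30,31): 1⊕0⊕1⊕0⊕1⊕0⊕1⊕1⊕1⊕1⊕0⊕0⊕0⊕1⊕0⊕0 = 0
s8 (pos 8,9,10,11,12,13,14,15,24,25,26,27,28,29,30,31): 0⊕1⊕0⊕1⊕1⊕0⊕1⊕1⊕1⊕0⊕0⊕0⊕0⊕1⊕0⊕0 = 1
s16 (pos 16,17,18,19,20,21,22,23,24,25,26,27,28,29,30,31): 0⊕0⊕1⊕1⊕1⊕1⊕0⊕0⊕1⊕0⊕0⊕0⊕0⊕1⊕0⊕0 = 0
Syndrome s16…s1 = 01000 → error at position 8.
Flip position 8: 0001010010110110011110010000100 → 0001010110110110011110010000100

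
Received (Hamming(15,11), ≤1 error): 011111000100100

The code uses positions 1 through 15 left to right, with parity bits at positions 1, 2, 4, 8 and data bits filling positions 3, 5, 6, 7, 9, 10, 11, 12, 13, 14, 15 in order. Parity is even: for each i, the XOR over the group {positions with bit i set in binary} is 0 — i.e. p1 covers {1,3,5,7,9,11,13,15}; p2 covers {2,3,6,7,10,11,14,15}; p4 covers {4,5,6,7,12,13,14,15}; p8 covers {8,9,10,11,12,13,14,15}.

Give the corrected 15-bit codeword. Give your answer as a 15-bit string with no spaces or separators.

s1 (pos 1,3,5,7,9,11,13,15): 0⊕1⊕1⊕0⊕0⊕0⊕1⊕0 = 1
s2 (pos 2,3,6,7,10,11,14,15): 1⊕1⊕1⊕0⊕1⊕0⊕0⊕0 = 0
s4 (pos 4,5,6,7,12,13,14,15): 1⊕1⊕1⊕0⊕0⊕1⊕0⊕0 = 0
s8 (pos 8,9,10,11,12,13,14,15): 0⊕0⊕1⊕0⊕0⊕1⊕0⊕0 = 0
Syndrome s8…s1 = 0001 → error at position 1.
Flip position 1: 011111000100100 → 111111000100100

111111000100100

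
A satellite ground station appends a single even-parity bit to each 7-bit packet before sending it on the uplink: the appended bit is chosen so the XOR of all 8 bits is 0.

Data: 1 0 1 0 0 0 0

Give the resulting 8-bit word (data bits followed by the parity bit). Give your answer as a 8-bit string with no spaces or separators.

XOR of the 7 data bits: 1⊕0⊕1⊕0⊕0⊕0⊕0 = 0
Parity bit = 0 (so all 8 bits XOR to 0).

10100000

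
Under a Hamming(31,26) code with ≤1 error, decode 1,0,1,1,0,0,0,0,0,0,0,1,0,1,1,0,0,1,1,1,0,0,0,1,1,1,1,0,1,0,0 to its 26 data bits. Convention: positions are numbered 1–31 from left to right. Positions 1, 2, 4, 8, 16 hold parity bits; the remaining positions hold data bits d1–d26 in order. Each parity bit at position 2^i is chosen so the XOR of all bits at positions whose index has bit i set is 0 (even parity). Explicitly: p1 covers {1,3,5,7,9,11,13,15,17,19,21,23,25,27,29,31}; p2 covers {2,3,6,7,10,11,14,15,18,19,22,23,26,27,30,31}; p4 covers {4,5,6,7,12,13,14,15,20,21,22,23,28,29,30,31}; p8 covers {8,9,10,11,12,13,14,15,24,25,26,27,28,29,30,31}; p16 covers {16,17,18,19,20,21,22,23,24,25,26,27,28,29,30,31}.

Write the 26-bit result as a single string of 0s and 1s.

00000001011011100011110100

s1 (pos 1,3,5,7,9,11,13,15,17,19,21,23,25,27,29,31): 1⊕1⊕0⊕0⊕0⊕0⊕0⊕1⊕0⊕1⊕0⊕0⊕1⊕1⊕1⊕0 = 1
s2 (pos 2,3,6,7,10,11,14,15,18,19,22,23,26,27,30,31): 0⊕1⊕0⊕0⊕0⊕0⊕1⊕1⊕1⊕1⊕0⊕0⊕1⊕1⊕0⊕0 = 1
s4 (pos 4,5,6,7,12,13,14,15,20,21,22,23,28,29,30,31): 1⊕0⊕0⊕0⊕1⊕0⊕1⊕1⊕1⊕0⊕0⊕0⊕0⊕1⊕0⊕0 = 0
s8 (pos 8,9,10,11,12,13,14,15,24,25,26,27,28,29,30,31): 0⊕0⊕0⊕0⊕1⊕0⊕1⊕1⊕1⊕1⊕1⊕1⊕0⊕1⊕0⊕0 = 0
s16 (pos 16,17,18,19,20,21,22,23,24,25,26,27,28,29,30,31): 0⊕0⊕1⊕1⊕1⊕0⊕0⊕0⊕1⊕1⊕1⊕1⊕0⊕1⊕0⊕0 = 0
Syndrome s16…s1 = 00011 → error at position 3.
Flip position 3: 1011000000010110011100011110100 → 1001000000010110011100011110100
Read data bits from positions 3,5,6,7,9,10,11,12,13,14,15,17,18,19,20,21,22,23,24,25,26,27,28,29,30,31: 00000001011011100011110100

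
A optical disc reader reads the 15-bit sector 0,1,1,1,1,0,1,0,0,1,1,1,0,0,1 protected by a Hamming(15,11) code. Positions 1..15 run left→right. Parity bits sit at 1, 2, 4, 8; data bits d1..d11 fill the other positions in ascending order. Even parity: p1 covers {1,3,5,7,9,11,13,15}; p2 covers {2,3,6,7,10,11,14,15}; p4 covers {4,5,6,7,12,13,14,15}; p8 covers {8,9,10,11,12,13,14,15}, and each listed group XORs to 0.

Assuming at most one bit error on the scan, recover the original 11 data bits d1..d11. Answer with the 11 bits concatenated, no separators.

10010111001

s1 (pos 1,3,5,7,9,11,13,15): 0⊕1⊕1⊕1⊕0⊕1⊕0⊕1 = 1
s2 (pos 2,3,6,7,10,11,14,15): 1⊕1⊕0⊕1⊕1⊕1⊕0⊕1 = 0
s4 (pos 4,5,6,7,12,13,14,15): 1⊕1⊕0⊕1⊕1⊕0⊕0⊕1 = 1
s8 (pos 8,9,10,11,12,13,14,15): 0⊕0⊕1⊕1⊕1⊕0⊕0⊕1 = 0
Syndrome s8…s1 = 0101 → error at position 5.
Flip position 5: 011110100111001 → 011100100111001
Read data bits from positions 3,5,6,7,9,10,11,12,13,14,15: 10010111001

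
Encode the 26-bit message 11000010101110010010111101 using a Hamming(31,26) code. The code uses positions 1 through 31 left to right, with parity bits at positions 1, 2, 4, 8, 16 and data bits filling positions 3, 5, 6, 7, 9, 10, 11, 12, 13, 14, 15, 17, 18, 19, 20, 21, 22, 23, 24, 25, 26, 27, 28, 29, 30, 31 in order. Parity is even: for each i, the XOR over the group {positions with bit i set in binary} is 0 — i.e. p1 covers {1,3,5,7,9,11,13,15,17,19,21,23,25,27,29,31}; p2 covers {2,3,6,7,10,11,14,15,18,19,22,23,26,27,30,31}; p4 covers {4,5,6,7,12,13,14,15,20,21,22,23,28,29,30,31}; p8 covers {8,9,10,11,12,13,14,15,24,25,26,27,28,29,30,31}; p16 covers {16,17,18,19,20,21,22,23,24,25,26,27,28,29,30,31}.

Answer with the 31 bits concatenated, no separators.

0111100100101011110010010111101

Place data at non-parity positions: p1 p2 1 p4 1 0 0 p8 0 0 1 0 1 0 1 p16 1 1 0 0 1 0 0 1 0 1 1 1 1 0 1
p1 (pos 1,3,5,7,9,11,13,15,17,19,21,23,25,27,29,31): XOR of data positions = 1⊕1⊕0⊕0⊕1⊕1⊕1⊕1⊕0⊕1⊕0⊕0⊕1⊕1⊕1 = 0
p2 (pos 2,3,6,7,10,11,14,15,18,19,22,23,26,27,30,31): XOR of data positions = 1⊕0⊕0⊕0⊕1⊕0⊕1⊕1⊕0⊕0⊕0⊕1⊕1⊕0⊕1 = 1
p4 (pos 4,5,6,7,12,13,14,15,20,21,22,23,28,29,30,31): XOR of data positions = 1⊕0⊕0⊕0⊕1⊕0⊕1⊕0⊕1⊕0⊕0⊕1⊕1⊕0⊕1 = 1
p8 (pos 8,9,10,11,12,13,14,15,24,25,26,27,28,29,30,31): XOR of data positions = 0⊕0⊕1⊕0⊕1⊕0⊕1⊕1⊕0⊕1⊕1⊕1⊕1⊕0⊕1 = 1
p16 (pos 16,17,18,19,20,21,22,23,24,25,26,27,28,29,30,31): XOR of data positions = 1⊕1⊕0⊕0⊕1⊕0⊕0⊕1⊕0⊕1⊕1⊕1⊕1⊕0⊕1 = 1
Codeword: 0111100100101011110010010111101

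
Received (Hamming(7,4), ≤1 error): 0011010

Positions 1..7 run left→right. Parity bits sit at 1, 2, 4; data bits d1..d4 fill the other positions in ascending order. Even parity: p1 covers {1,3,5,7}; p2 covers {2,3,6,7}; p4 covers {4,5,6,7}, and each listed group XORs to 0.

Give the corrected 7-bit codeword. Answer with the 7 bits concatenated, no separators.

1011010

s1 (pos 1,3,5,7): 0⊕1⊕0⊕0 = 1
s2 (pos 2,3,6,7): 0⊕1⊕1⊕0 = 0
s4 (pos 4,5,6,7): 1⊕0⊕1⊕0 = 0
Syndrome s4…s1 = 001 → error at position 1.
Flip position 1: 0011010 → 1011010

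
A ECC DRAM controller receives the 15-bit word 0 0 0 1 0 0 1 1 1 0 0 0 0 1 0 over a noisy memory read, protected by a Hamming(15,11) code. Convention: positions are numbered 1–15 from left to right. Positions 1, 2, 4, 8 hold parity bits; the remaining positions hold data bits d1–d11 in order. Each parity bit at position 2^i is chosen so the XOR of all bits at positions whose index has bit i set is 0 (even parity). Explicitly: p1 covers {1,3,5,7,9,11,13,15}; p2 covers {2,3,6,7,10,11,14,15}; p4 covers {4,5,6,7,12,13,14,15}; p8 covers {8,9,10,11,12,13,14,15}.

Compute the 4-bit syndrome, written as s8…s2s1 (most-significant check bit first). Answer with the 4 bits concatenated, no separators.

s1 (pos 1,3,5,7,9,11,13,15): 0⊕0⊕0⊕1⊕1⊕0⊕0⊕0 = 0
s2 (pos 2,3,6,7,10,11,14,15): 0⊕0⊕0⊕1⊕0⊕0⊕1⊕0 = 0
s4 (pos 4,5,6,7,12,13,14,15): 1⊕0⊕0⊕1⊕0⊕0⊕1⊕0 = 1
s8 (pos 8,9,10,11,12,13,14,15): 1⊕1⊕0⊕0⊕0⊕0⊕1⊕0 = 1
Syndrome s8…s1 = 1100 → error at position 12.

1100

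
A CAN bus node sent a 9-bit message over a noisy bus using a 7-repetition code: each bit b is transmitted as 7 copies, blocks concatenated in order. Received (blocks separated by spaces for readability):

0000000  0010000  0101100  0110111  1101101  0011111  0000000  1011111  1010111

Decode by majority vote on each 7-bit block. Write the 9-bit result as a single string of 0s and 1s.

000111011

Block 1 (0000000): 0 ones → 0
Block 2 (0010000): 1 one → 0
Block 3 (0101100): 3 ones → 0
Block 4 (0110111): 5 ones → 1
Block 5 (1101101): 5 ones → 1
Block 6 (0011111): 5 ones → 1
Block 7 (0000000): 0 ones → 0
Block 8 (1011111): 6 ones → 1
Block 9 (1010111): 5 ones → 1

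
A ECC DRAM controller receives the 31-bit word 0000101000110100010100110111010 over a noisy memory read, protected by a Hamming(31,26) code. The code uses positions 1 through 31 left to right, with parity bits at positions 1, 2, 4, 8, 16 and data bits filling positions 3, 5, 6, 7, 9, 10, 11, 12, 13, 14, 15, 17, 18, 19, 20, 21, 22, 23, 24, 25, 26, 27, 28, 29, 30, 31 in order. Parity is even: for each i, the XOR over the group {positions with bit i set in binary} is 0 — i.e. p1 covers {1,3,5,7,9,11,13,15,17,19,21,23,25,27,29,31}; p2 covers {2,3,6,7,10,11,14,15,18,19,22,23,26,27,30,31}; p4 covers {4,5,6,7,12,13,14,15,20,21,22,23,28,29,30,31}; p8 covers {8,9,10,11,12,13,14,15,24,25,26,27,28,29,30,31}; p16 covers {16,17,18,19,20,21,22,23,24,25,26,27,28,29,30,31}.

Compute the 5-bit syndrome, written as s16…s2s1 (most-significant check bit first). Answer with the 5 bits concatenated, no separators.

00001

s1 (pos 1,3,5,7,9,11,13,15,17,19,21,23,25,27,29,31): 0⊕0⊕1⊕1⊕0⊕1⊕0⊕0⊕0⊕0⊕0⊕1⊕0⊕1⊕0⊕0 = 1
s2 (pos 2,3,6,7,10,11,14,15,18,19,22,23,26,27,30,31): 0⊕0⊕0⊕1⊕0⊕1⊕1⊕0⊕1⊕0⊕0⊕1⊕1⊕1⊕1⊕0 = 0
s4 (pos 4,5,6,7,12,13,14,15,20,21,22,23,28,29,30,31): 0⊕1⊕0⊕1⊕1⊕0⊕1⊕0⊕1⊕0⊕0⊕1⊕1⊕0⊕1⊕0 = 0
s8 (pos 8,9,10,11,12,13,14,15,24,25,26,27,28,29,30,31): 0⊕0⊕0⊕1⊕1⊕0⊕1⊕0⊕1⊕0⊕1⊕1⊕1⊕0⊕1⊕0 = 0
s16 (pos 16,17,18,19,20,21,22,23,24,25,26,27,28,29,30,31): 0⊕0⊕1⊕0⊕1⊕0⊕0⊕1⊕1⊕0⊕1⊕1⊕1⊕0⊕1⊕0 = 0
Syndrome s16…s1 = 00001 → error at position 1.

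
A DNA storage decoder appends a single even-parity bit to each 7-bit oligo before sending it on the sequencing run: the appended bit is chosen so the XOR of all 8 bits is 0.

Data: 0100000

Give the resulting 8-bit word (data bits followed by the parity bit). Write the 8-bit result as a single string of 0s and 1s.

XOR of the 7 data bits: 0⊕1⊕0⊕0⊕0⊕0⊕0 = 1
Parity bit = 1 (so all 8 bits XOR to 0).

01000001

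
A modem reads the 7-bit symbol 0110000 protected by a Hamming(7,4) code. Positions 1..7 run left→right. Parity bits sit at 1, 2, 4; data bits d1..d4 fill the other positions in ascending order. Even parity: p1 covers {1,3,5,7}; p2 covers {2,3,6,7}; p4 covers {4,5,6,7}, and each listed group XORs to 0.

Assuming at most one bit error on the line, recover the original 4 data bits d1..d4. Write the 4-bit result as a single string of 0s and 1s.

s1 (pos 1,3,5,7): 0⊕1⊕0⊕0 = 1
s2 (pos 2,3,6,7): 1⊕1⊕0⊕0 = 0
s4 (pos 4,5,6,7): 0⊕0⊕0⊕0 = 0
Syndrome s4…s1 = 001 → error at position 1.
Flip position 1: 0110000 → 1110000
Read data bits from positions 3,5,6,7: 1000

1000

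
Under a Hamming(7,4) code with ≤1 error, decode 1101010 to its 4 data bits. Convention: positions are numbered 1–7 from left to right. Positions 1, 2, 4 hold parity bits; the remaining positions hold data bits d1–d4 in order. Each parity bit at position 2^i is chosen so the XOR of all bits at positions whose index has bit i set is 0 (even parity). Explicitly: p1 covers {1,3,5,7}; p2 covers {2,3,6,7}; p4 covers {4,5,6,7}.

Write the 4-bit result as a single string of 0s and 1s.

s1 (pos 1,3,5,7): 1⊕0⊕0⊕0 = 1
s2 (pos 2,3,6,7): 1⊕0⊕1⊕0 = 0
s4 (pos 4,5,6,7): 1⊕0⊕1⊕0 = 0
Syndrome s4…s1 = 001 → error at position 1.
Flip position 1: 1101010 → 0101010
Read data bits from positions 3,5,6,7: 0010

0010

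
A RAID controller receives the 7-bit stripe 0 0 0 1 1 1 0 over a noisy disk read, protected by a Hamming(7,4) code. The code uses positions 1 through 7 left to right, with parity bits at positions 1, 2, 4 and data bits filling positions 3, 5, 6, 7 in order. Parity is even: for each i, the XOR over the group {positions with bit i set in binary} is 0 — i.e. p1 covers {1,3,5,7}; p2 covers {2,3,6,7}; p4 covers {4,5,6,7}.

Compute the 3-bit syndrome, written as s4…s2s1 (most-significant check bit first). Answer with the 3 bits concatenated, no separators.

s1 (pos 1,3,5,7): 0⊕0⊕1⊕0 = 1
s2 (pos 2,3,6,7): 0⊕0⊕1⊕0 = 1
s4 (pos 4,5,6,7): 1⊕1⊕1⊕0 = 1
Syndrome s4…s1 = 111 → error at position 7.

111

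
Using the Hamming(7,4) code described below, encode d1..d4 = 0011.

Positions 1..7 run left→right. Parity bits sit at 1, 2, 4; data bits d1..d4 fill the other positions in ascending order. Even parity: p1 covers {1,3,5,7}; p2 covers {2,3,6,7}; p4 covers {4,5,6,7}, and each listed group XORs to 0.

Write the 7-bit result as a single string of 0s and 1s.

1000011

Place data at non-parity positions: p1 p2 0 p4 0 1 1
p1 (pos 1,3,5,7): XOR of data positions = 0⊕0⊕1 = 1
p2 (pos 2,3,6,7): XOR of data positions = 0⊕1⊕1 = 0
p4 (pos 4,5,6,7): XOR of data positions = 0⊕1⊕1 = 0
Codeword: 1000011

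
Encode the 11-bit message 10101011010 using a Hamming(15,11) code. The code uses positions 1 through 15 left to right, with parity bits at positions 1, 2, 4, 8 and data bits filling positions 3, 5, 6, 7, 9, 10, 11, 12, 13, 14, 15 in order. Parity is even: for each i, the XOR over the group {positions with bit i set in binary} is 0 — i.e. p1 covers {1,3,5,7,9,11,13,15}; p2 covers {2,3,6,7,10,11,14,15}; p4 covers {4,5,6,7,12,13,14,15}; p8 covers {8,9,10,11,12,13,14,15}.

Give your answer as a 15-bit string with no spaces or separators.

Place data at non-parity positions: p1 p2 1 p4 0 1 0 p8 1 0 1 1 0 1 0
p1 (pos 1,3,5,7,9,11,13,15): XOR of data positions = 1⊕0⊕0⊕1⊕1⊕0⊕0 = 1
p2 (pos 2,3,6,7,10,11,14,15): XOR of data positions = 1⊕1⊕0⊕0⊕1⊕1⊕0 = 0
p4 (pos 4,5,6,7,12,13,14,15): XOR of data positions = 0⊕1⊕0⊕1⊕0⊕1⊕0 = 1
p8 (pos 8,9,10,11,12,13,14,15): XOR of data positions = 1⊕0⊕1⊕1⊕0⊕1⊕0 = 0
Codeword: 101101001011010

101101001011010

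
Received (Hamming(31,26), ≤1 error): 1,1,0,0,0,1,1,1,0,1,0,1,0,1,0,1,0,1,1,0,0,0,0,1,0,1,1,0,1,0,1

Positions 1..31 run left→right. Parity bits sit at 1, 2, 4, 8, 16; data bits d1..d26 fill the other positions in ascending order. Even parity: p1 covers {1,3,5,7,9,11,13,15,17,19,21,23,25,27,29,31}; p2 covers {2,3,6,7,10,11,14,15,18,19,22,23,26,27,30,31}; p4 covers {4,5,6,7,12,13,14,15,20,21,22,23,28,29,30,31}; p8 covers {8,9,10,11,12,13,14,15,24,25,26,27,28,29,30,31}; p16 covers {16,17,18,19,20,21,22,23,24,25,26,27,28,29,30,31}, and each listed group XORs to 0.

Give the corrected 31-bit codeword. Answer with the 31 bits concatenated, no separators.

s1 (pos 1,3,5,7,9,11,13,15,17,19,21,23,25,27,29,31): 1⊕0⊕0⊕1⊕0⊕0⊕0⊕0⊕0⊕1⊕0⊕0⊕0⊕1⊕1⊕1 = 0
s2 (pos 2,3,6,7,10,11,14,15,18,19,22,23,26,27,30,31): 1⊕0⊕1⊕1⊕1⊕0⊕1⊕0⊕1⊕1⊕0⊕0⊕1⊕1⊕0⊕1 = 0
s4 (pos 4,5,6,7,12,13,14,15,20,21,22,23,28,29,30,31): 0⊕0⊕1⊕1⊕1⊕0⊕1⊕0⊕0⊕0⊕0⊕0⊕0⊕1⊕0⊕1 = 0
s8 (pos 8,9,10,11,12,13,14,15,24,25,26,27,28,29,30,31): 1⊕0⊕1⊕0⊕1⊕0⊕1⊕0⊕1⊕0⊕1⊕1⊕0⊕1⊕0⊕1 = 1
s16 (pos 16,17,18,19,20,21,22,23,24,25,26,27,28,29,30,31): 1⊕0⊕1⊕1⊕0⊕0⊕0⊕0⊕1⊕0⊕1⊕1⊕0⊕1⊕0⊕1 = 0
Syndrome s16…s1 = 01000 → error at position 8.
Flip position 8: 1100011101010101011000010110101 → 1100011001010101011000010110101

1100011001010101011000010110101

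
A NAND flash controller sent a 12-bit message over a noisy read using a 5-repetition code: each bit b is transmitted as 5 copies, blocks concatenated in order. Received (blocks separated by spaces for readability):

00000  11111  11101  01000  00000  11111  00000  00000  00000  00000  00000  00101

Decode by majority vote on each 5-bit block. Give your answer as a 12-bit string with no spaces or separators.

Block 1 (00000): 0 ones → 0
Block 2 (11111): 5 ones → 1
Block 3 (11101): 4 ones → 1
Block 4 (01000): 1 one → 0
Block 5 (00000): 0 ones → 0
Block 6 (11111): 5 ones → 1
Block 7 (00000): 0 ones → 0
Block 8 (00000): 0 ones → 0
Block 9 (00000): 0 ones → 0
Block 10 (00000): 0 ones → 0
Block 11 (00000): 0 ones → 0
Block 12 (00101): 2 ones → 0

011001000000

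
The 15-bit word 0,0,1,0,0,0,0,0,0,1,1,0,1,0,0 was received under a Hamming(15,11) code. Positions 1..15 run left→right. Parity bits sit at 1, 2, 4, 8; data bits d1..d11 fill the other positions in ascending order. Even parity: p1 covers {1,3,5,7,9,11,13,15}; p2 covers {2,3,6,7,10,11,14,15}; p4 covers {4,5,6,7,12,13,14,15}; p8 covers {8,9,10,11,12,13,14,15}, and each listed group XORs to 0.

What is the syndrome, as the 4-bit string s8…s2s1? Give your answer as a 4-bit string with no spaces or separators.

1111

s1 (pos 1,3,5,7,9,11,13,15): 0⊕1⊕0⊕0⊕0⊕1⊕1⊕0 = 1
s2 (pos 2,3,6,7,10,11,14,15): 0⊕1⊕0⊕0⊕1⊕1⊕0⊕0 = 1
s4 (pos 4,5,6,7,12,13,14,15): 0⊕0⊕0⊕0⊕0⊕1⊕0⊕0 = 1
s8 (pos 8,9,10,11,12,13,14,15): 0⊕0⊕1⊕1⊕0⊕1⊕0⊕0 = 1
Syndrome s8…s1 = 1111 → error at position 15.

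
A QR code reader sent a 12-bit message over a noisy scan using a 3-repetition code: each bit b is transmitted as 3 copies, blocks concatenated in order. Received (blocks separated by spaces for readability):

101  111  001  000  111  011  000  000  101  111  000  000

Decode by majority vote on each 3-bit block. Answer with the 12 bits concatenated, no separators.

110011001100

Block 1 (101): 2 ones → 1
Block 2 (111): 3 ones → 1
Block 3 (001): 1 one → 0
Block 4 (000): 0 ones → 0
Block 5 (111): 3 ones → 1
Block 6 (011): 2 ones → 1
Block 7 (000): 0 ones → 0
Block 8 (000): 0 ones → 0
Block 9 (101): 2 ones → 1
Block 10 (111): 3 ones → 1
Block 11 (000): 0 ones → 0
Block 12 (000): 0 ones → 0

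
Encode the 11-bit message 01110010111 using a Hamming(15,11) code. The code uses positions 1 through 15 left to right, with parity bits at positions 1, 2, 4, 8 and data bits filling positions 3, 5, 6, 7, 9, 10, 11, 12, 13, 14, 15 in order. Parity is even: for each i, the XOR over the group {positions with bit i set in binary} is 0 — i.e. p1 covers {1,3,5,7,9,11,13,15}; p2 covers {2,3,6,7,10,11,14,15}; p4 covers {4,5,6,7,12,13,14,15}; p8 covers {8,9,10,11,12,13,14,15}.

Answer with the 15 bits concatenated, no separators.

110011100010111

Place data at non-parity positions: p1 p2 0 p4 1 1 1 p8 0 0 1 0 1 1 1
p1 (pos 1,3,5,7,9,11,13,15): XOR of data positions = 0⊕1⊕1⊕0⊕1⊕1⊕1 = 1
p2 (pos 2,3,6,7,10,11,14,15): XOR of data positions = 0⊕1⊕1⊕0⊕1⊕1⊕1 = 1
p4 (pos 4,5,6,7,12,13,14,15): XOR of data positions = 1⊕1⊕1⊕0⊕1⊕1⊕1 = 0
p8 (pos 8,9,10,11,12,13,14,15): XOR of data positions = 0⊕0⊕1⊕0⊕1⊕1⊕1 = 0
Codeword: 110011100010111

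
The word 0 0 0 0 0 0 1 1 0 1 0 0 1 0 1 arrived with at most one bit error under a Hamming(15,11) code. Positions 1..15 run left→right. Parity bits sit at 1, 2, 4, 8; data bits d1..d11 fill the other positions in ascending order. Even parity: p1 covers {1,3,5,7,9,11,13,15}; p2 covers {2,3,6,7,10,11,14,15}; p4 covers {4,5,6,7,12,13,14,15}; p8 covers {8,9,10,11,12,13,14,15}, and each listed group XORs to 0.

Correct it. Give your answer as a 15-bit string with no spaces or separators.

000000010100101

s1 (pos 1,3,5,7,9,11,13,15): 0⊕0⊕0⊕1⊕0⊕0⊕1⊕1 = 1
s2 (pos 2,3,6,7,10,11,14,15): 0⊕0⊕0⊕1⊕1⊕0⊕0⊕1 = 1
s4 (pos 4,5,6,7,12,13,14,15): 0⊕0⊕0⊕1⊕0⊕1⊕0⊕1 = 1
s8 (pos 8,9,10,11,12,13,14,15): 1⊕0⊕1⊕0⊕0⊕1⊕0⊕1 = 0
Syndrome s8…s1 = 0111 → error at position 7.
Flip position 7: 000000110100101 → 000000010100101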